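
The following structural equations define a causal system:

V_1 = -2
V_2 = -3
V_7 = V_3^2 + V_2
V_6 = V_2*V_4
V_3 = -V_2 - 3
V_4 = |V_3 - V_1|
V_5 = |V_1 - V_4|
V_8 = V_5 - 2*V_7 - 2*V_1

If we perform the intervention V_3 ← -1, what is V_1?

-2

Under do(V_3=-1), the mechanism V_3 = -V_2 - 3 is discarded; V_3 is fixed at -1.
V_1 is not downstream of the intervention, so its value is determined by the original equations.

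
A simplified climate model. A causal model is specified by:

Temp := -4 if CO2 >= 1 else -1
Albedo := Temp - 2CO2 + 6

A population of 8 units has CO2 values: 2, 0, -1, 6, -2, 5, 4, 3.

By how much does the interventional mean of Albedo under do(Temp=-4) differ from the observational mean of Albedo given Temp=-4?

3.75

Under do(Temp=-4), Temp's equation is replaced by Temp=-4 for every unit. Per-unit Albedo: -2, 2, 4, -10, 6, -8, -6, -4. Mean = -2.25.
Conditioning on Temp=-4 selects the 5 unit(s) with CO2 ∈ {2, 6, 5, 4, 3}. Their Albedo values: -2, -10, -8, -6, -4. Mean = -6.
Difference = -2.25 − (-6) = 3.75.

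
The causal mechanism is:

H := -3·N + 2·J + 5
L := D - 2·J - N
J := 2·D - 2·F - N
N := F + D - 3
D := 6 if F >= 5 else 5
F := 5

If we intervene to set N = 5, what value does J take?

The intervention breaks the incoming arrows to N: N := F + D - 3 no longer applies, and N = 5.
D = 6 if F >= 5 else 5  [with F=5]  = 6
J = 2·D - 2·F - N  [with D=6, F=5, N=5]  = -3

-3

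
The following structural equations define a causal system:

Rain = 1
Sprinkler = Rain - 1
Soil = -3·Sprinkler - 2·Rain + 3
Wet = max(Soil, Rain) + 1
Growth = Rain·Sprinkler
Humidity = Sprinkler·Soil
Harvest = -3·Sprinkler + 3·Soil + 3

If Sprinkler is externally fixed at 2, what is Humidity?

Under do(Sprinkler=2), the mechanism Sprinkler = Rain - 1 is discarded; Sprinkler is fixed at 2.
Soil = -3·Sprinkler - 2·Rain + 3  [with Sprinkler=2, Rain=1]  = -5
Humidity = Sprinkler·Soil  [with Sprinkler=2, Soil=-5]  = -10

-10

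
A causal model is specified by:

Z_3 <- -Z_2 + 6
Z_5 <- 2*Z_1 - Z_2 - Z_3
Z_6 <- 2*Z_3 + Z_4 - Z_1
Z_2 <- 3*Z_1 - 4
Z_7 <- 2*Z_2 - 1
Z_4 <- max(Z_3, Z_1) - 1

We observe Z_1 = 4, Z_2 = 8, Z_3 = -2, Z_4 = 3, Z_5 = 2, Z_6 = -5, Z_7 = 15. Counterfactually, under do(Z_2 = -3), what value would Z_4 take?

8

Under do(Z_2=-3), the mechanism Z_2 <- 3*Z_1 - 4 is discarded; Z_2 is fixed at -3.
Z_3 = -Z_2 + 6  [with Z_2=-3]  = 9
Z_4 = max(Z_3, Z_1) - 1  [with Z_3=9, Z_1=4]  = 8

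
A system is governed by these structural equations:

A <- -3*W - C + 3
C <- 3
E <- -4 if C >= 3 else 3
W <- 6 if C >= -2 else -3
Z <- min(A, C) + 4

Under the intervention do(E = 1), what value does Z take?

-14

The intervention breaks the incoming arrows to E: E <- -4 if C >= 3 else 3 no longer applies, and E = 1.
Since Z is not a descendant of the intervened variable, it is unaffected.
W = 6 if C >= -2 else -3  [with C=3]  = 6
A = -3*W - C + 3  [with W=6, C=3]  = -18
Z = min(A, C) + 4  [with A=-18, C=3]  = -14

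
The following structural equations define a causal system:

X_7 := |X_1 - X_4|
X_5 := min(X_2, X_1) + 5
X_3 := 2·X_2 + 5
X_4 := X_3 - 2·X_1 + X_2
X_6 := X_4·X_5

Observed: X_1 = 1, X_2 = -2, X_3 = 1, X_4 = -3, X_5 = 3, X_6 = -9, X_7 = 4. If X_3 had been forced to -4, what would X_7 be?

9

The intervention breaks the incoming arrows to X_3: X_3 := 2·X_2 + 5 no longer applies, and X_3 = -4.
X_4 = X_3 - 2·X_1 + X_2  [with X_3=-4, X_1=1, X_2=-2]  = -8
X_7 = |X_1 - X_4|  [with X_1=1, X_4=-8]  = 9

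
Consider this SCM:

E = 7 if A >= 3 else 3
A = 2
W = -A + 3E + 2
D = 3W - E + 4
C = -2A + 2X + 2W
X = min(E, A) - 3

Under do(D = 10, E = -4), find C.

-42

The joint intervention fixes D = 10, E = -4, removing each variable's own equation.
W = -A + 3E + 2  [with A=2, E=-4]  = -12
X = min(E, A) - 3  [with E=-4, A=2]  = -7
C = -2A + 2X + 2W  [with A=2, X=-7, W=-12]  = -42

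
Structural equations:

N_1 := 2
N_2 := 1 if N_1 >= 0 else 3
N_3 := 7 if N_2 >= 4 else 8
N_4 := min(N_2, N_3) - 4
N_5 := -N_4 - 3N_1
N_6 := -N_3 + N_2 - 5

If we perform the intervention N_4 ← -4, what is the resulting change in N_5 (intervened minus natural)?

Intervening sets N_4 = -4 and removes its equation (N_4 := min(N_2, N_3) - 4).
N_5 = -N_4 - 3N_1  [with N_4=-4, N_1=2]  = -2
Without intervention: N_2 = 1 if N_1 >= 0 else 3  [with N_1=2]  = 1; N_3 = 7 if N_2 >= 4 else 8  [with N_2=1]  = 8; N_4 = min(N_2, N_3) - 4  [with N_2=1, N_3=8]  = -3; N_5 = -N_4 - 3N_1  [with N_4=-3, N_1=2]  = -3.
Change = -2 − (-3) = 1.

1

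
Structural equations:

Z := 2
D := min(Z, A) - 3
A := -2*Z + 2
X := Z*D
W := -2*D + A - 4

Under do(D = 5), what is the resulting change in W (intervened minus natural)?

The intervention breaks the incoming arrows to D: D := min(Z, A) - 3 no longer applies, and D = 5.
A = -2*Z + 2  [with Z=2]  = -2
W = -2*D + A - 4  [with D=5, A=-2]  = -16
Without intervention: A = -2*Z + 2  [with Z=2]  = -2; D = min(Z, A) - 3  [with Z=2, A=-2]  = -5; W = -2*D + A - 4  [with D=-5, A=-2]  = 4.
Change = -16 − 4 = -20.

-20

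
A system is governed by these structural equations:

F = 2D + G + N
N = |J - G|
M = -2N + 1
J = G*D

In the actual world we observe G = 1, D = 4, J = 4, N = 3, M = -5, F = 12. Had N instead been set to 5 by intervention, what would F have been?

14

Under do(N=5), the mechanism N = |J - G| is discarded; N is fixed at 5.
F = 2D + G + N  [with D=4, G=1, N=5]  = 14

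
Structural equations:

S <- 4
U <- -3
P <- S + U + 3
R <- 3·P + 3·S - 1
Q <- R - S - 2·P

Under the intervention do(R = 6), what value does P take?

Under do(R=6), the mechanism R <- 3·P + 3·S - 1 is discarded; R is fixed at 6.
Since P is not a descendant of the intervened variable, it is unaffected.
P = S + U + 3  [with S=4, U=-3]  = 4

4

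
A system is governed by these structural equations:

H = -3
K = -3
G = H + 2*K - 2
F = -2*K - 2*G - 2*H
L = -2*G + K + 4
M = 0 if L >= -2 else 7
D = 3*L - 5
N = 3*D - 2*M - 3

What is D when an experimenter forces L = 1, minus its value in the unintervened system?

-66

Under do(L=1), the mechanism L = -2*G + K + 4 is discarded; L is fixed at 1.
D = 3*L - 5  [with L=1]  = -2
Without intervention: G = H + 2*K - 2  [with H=-3, K=-3]  = -11; L = -2*G + K + 4  [with G=-11, K=-3]  = 23; D = 3*L - 5  [with L=23]  = 64.
Change = -2 − 64 = -66.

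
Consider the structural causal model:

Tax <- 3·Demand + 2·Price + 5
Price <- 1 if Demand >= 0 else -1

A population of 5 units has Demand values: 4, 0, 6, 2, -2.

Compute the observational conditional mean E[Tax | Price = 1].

16

E[Tax|Price=1] averages over only the 4 units with Price=1 (Demand = 4, 0, 6, 2): Tax = 19, 7, 25, 13, mean 16.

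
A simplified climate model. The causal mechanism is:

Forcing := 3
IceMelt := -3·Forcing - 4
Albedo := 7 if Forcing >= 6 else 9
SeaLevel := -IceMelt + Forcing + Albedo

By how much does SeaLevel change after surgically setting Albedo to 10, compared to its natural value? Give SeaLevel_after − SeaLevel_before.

The intervention breaks the incoming arrows to Albedo: Albedo := 7 if Forcing >= 6 else 9 no longer applies, and Albedo = 10.
IceMelt = -3·Forcing - 4  [with Forcing=3]  = -13
SeaLevel = -IceMelt + Forcing + Albedo  [with IceMelt=-13, Forcing=3, Albedo=10]  = 26
Without intervention: IceMelt = -3·Forcing - 4  [with Forcing=3]  = -13; Albedo = 7 if Forcing >= 6 else 9  [with Forcing=3]  = 9; SeaLevel = -IceMelt + Forcing + Albedo  [with IceMelt=-13, Forcing=3, Albedo=9]  = 25.
Change = 26 − 25 = 1.

1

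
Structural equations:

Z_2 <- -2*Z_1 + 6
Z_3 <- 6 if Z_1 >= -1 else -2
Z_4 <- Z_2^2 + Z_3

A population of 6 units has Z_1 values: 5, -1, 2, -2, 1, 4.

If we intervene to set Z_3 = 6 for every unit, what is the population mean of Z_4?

40

Every unit gets Z_3=6 under the intervention. Z_4 values become 22, 70, 10, 106, 22, 10; E[Z_4|do(Z_3=6)] = 40.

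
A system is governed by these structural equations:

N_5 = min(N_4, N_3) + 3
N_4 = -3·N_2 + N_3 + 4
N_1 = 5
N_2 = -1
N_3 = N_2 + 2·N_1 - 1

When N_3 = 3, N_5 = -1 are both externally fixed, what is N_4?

The joint intervention fixes N_3 = 3, N_5 = -1, removing each variable's own equation.
N_4 = -3·N_2 + N_3 + 4  [with N_2=-1, N_3=3]  = 10

10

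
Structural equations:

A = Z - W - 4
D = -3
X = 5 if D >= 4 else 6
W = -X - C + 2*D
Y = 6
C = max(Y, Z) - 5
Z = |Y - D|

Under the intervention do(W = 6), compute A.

Intervening sets W = 6 and removes its equation (W = -X - C + 2*D).
Z = |Y - D|  [with Y=6, D=-3]  = 9
A = Z - W - 4  [with Z=9, W=6]  = -1

-1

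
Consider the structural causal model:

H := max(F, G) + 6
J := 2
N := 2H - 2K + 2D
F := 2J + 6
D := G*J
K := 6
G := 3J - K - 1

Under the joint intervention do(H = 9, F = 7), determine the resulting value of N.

2

Setting H = 9, F = 7 by intervention discards those variables' equations.
G = 3J - K - 1  [with J=2, K=6]  = -1
D = G*J  [with G=-1, J=2]  = -2
N = 2H - 2K + 2D  [with H=9, K=6, D=-2]  = 2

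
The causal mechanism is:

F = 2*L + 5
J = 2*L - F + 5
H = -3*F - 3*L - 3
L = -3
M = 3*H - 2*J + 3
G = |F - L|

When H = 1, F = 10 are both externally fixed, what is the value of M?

The joint intervention fixes H = 1, F = 10, removing each variable's own equation.
J = 2*L - F + 5  [with L=-3, F=10]  = -11
M = 3*H - 2*J + 3  [with H=1, J=-11]  = 28

28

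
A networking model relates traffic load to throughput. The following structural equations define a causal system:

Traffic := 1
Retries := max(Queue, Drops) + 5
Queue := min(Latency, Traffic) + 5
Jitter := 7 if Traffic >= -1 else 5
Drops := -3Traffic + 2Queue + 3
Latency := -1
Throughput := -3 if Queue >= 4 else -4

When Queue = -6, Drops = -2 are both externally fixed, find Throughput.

-4

Under do(Queue = -6, Drops = -2), each intervened variable's structural equation is replaced by its fixed value.
Throughput = -3 if Queue >= 4 else -4  [with Queue=-6]  = -4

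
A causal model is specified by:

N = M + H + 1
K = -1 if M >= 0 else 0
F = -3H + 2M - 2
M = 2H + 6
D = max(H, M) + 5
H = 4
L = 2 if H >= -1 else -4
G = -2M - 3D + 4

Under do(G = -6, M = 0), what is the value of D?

9

Setting G = -6, M = 0 by intervention discards those variables' equations.
D = max(H, M) + 5  [with H=4, M=0]  = 9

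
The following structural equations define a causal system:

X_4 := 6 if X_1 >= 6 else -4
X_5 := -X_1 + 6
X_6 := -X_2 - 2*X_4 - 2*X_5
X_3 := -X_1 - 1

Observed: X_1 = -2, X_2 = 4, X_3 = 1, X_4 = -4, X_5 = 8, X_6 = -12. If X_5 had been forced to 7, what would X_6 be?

The intervention breaks the incoming arrows to X_5: X_5 := -X_1 + 6 no longer applies, and X_5 = 7.
X_4 = 6 if X_1 >= 6 else -4  [with X_1=-2]  = -4
X_6 = -X_2 - 2*X_4 - 2*X_5  [with X_2=4, X_4=-4, X_5=7]  = -10

-10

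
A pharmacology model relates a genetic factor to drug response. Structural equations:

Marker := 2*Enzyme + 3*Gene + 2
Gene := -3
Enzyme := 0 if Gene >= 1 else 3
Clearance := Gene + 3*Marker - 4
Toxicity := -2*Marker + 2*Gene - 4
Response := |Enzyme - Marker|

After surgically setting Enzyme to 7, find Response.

0

Under do(Enzyme=7), the mechanism Enzyme := 0 if Gene >= 1 else 3 is discarded; Enzyme is fixed at 7.
Marker = 2*Enzyme + 3*Gene + 2  [with Enzyme=7, Gene=-3]  = 7
Response = |Enzyme - Marker|  [with Enzyme=7, Marker=7]  = 0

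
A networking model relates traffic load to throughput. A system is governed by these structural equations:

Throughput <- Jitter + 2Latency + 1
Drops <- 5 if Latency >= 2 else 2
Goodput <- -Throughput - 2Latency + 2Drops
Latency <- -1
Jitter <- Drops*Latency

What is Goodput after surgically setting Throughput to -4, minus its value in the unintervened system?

Intervening sets Throughput = -4 and removes its equation (Throughput <- Jitter + 2Latency + 1).
Drops = 5 if Latency >= 2 else 2  [with Latency=-1]  = 2
Goodput = -Throughput - 2Latency + 2Drops  [with Throughput=-4, Latency=-1, Drops=2]  = 10
Without intervention: Drops = 5 if Latency >= 2 else 2  [with Latency=-1]  = 2; Jitter = Drops*Latency  [with Drops=2, Latency=-1]  = -2; Throughput = Jitter + 2Latency + 1  [with Jitter=-2, Latency=-1]  = -3; Goodput = -Throughput - 2Latency + 2Drops  [with Throughput=-3, Latency=-1, Drops=2]  = 9.
Change = 10 − 9 = 1.

1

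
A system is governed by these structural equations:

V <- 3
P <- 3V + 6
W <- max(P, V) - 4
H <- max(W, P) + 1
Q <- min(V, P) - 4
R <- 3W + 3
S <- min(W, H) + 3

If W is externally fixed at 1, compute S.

4

The intervention breaks the incoming arrows to W: W <- max(P, V) - 4 no longer applies, and W = 1.
P = 3V + 6  [with V=3]  = 15
H = max(W, P) + 1  [with W=1, P=15]  = 16
S = min(W, H) + 3  [with W=1, H=16]  = 4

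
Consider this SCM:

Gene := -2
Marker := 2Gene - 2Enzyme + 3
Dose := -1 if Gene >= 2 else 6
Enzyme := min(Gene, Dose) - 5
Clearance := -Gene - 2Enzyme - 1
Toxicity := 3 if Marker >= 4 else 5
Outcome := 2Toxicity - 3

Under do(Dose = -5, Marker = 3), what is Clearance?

21

The joint intervention fixes Dose = -5, Marker = 3, removing each variable's own equation.
Enzyme = min(Gene, Dose) - 5  [with Gene=-2, Dose=-5]  = -10
Clearance = -Gene - 2Enzyme - 1  [with Gene=-2, Enzyme=-10]  = 21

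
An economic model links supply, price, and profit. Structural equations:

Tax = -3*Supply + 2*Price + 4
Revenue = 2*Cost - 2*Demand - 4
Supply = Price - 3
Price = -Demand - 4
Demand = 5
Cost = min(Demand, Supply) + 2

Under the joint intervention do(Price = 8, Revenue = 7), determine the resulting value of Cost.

The joint intervention fixes Price = 8, Revenue = 7, removing each variable's own equation.
Supply = Price - 3  [with Price=8]  = 5
Cost = min(Demand, Supply) + 2  [with Demand=5, Supply=5]  = 7

7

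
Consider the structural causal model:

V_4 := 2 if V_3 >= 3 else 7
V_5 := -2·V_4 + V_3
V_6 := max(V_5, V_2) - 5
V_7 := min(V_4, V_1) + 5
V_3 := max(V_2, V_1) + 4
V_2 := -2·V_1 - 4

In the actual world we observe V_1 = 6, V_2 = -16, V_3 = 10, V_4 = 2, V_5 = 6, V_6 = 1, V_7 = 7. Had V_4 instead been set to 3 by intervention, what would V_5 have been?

Intervening sets V_4 = 3 and removes its equation (V_4 := 2 if V_3 >= 3 else 7).
V_2 = -2·V_1 - 4  [with V_1=6]  = -16
V_3 = max(V_2, V_1) + 4  [with V_2=-16, V_1=6]  = 10
V_5 = -2·V_4 + V_3  [with V_4=3, V_3=10]  = 4

4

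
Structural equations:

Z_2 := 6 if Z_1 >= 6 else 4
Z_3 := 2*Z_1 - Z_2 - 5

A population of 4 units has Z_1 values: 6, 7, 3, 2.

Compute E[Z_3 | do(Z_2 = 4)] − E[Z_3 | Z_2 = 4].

4

The intervention sets Z_2=4 in all 4 units regardless of Z_1. Recomputing Z_3 per unit gives 3, 5, -3, -5; average 0.
Observing Z_2=4 restricts to units where Z_2's equation naturally yields 4: Z_1 ∈ {3, 2}. In that subpopulation Z_3 = -3, -5, mean -4.
Difference = 0 − (-4) = 4.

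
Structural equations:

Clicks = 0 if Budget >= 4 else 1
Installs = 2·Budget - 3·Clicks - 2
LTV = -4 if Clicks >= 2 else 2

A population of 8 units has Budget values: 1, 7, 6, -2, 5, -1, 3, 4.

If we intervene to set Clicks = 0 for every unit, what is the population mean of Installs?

Every unit gets Clicks=0 under the intervention. Installs values become 0, 12, 10, -6, 8, -4, 4, 6; E[Installs|do(Clicks=0)] = 3.75.

3.75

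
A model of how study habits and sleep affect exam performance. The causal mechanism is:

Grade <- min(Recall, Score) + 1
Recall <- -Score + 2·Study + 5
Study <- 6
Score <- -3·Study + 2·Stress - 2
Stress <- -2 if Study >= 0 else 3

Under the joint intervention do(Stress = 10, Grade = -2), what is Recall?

17

The joint intervention fixes Stress = 10, Grade = -2, removing each variable's own equation.
Score = -3·Study + 2·Stress - 2  [with Study=6, Stress=10]  = 0
Recall = -Score + 2·Study + 5  [with Score=0, Study=6]  = 17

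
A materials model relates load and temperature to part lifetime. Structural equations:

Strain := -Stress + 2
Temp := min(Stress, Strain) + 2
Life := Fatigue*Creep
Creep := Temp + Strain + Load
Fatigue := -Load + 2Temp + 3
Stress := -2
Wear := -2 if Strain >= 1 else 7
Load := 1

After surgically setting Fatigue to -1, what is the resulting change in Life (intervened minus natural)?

do(Fatigue=-1) replaces the equation Fatigue := -Load + 2Temp + 3 with the constant Fatigue = -1.
Strain = -Stress + 2  [with Stress=-2]  = 4
Temp = min(Stress, Strain) + 2  [with Stress=-2, Strain=4]  = 0
Creep = Temp + Strain + Load  [with Temp=0, Strain=4, Load=1]  = 5
Life = Fatigue*Creep  [with Fatigue=-1, Creep=5]  = -5
Without intervention: Strain = -Stress + 2  [with Stress=-2]  = 4; Temp = min(Stress, Strain) + 2  [with Stress=-2, Strain=4]  = 0; Creep = Temp + Strain + Load  [with Temp=0, Strain=4, Load=1]  = 5; Fatigue = -Load + 2Temp + 3  [with Load=1, Temp=0]  = 2; Life = Fatigue*Creep  [with Fatigue=2, Creep=5]  = 10.
Change = -5 − 10 = -15.

-15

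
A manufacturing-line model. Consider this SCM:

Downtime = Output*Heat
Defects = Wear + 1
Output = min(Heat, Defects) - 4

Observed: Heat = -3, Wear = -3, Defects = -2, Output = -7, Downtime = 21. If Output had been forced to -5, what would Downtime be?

15

Intervening sets Output = -5 and removes its equation (Output = min(Heat, Defects) - 4).
Downtime = Output*Heat  [with Output=-5, Heat=-3]  = 15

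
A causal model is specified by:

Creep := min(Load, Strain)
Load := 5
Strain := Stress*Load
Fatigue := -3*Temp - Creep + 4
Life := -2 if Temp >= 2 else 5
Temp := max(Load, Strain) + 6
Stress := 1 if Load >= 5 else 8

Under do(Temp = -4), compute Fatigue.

11

Under do(Temp=-4), the mechanism Temp := max(Load, Strain) + 6 is discarded; Temp is fixed at -4.
Stress = 1 if Load >= 5 else 8  [with Load=5]  = 1
Strain = Stress*Load  [with Stress=1, Load=5]  = 5
Creep = min(Load, Strain)  [with Load=5, Strain=5]  = 5
Fatigue = -3*Temp - Creep + 4  [with Temp=-4, Creep=5]  = 11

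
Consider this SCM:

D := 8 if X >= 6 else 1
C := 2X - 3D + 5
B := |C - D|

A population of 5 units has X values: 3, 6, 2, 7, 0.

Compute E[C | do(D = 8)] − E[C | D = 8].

-5.8

do(D=8) breaks D's dependence on X. With D=8 fixed, C across the units is -13, -7, -15, -5, -19, mean -11.8.
Observing D=8 restricts to units where D's equation naturally yields 8: X ∈ {6, 7}. In that subpopulation C = -7, -5, mean -6.
Difference = -11.8 − (-6) = -5.8.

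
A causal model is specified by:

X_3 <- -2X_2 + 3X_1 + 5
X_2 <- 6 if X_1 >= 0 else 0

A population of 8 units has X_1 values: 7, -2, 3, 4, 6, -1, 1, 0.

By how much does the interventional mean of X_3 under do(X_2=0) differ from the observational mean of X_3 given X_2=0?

11.25

Every unit gets X_2=0 under the intervention. X_3 values become 26, -1, 14, 17, 23, 2, 8, 5; E[X_3|do(X_2=0)] = 11.75.
Conditioning on X_2=0 selects the 2 unit(s) with X_1 ∈ {-2, -1}. Their X_3 values: -1, 2. Mean = 0.5.
Difference = 11.75 − 0.5 = 11.25.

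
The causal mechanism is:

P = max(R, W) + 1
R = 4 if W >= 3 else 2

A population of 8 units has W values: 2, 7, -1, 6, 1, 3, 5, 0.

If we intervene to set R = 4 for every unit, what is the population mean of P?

5.75

The intervention sets R=4 in all 8 units regardless of W. Recomputing P per unit gives 5, 8, 5, 7, 5, 5, 6, 5; average 5.75.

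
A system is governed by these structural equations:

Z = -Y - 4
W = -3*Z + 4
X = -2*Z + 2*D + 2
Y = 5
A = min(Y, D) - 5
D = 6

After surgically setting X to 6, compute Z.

do(X=6) replaces the equation X = -2*Z + 2*D + 2 with the constant X = 6.
Z is not downstream of the intervention, so its value is determined by the original equations.
Z = -Y - 4  [with Y=5]  = -9

-9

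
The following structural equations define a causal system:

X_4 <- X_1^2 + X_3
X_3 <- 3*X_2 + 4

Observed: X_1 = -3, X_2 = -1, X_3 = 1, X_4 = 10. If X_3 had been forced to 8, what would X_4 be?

The intervention breaks the incoming arrows to X_3: X_3 <- 3*X_2 + 4 no longer applies, and X_3 = 8.
X_4 = X_1^2 + X_3  [with X_1=-3, X_3=8]  = 17

17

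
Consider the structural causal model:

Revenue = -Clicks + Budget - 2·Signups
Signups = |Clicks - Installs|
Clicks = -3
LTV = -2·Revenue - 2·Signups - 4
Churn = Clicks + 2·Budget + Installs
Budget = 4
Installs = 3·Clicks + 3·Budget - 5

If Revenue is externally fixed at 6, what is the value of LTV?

Intervening sets Revenue = 6 and removes its equation (Revenue = -Clicks + Budget - 2·Signups).
Installs = 3·Clicks + 3·Budget - 5  [with Clicks=-3, Budget=4]  = -2
Signups = |Clicks - Installs|  [with Clicks=-3, Installs=-2]  = 1
LTV = -2·Revenue - 2·Signups - 4  [with Revenue=6, Signups=1]  = -18

-18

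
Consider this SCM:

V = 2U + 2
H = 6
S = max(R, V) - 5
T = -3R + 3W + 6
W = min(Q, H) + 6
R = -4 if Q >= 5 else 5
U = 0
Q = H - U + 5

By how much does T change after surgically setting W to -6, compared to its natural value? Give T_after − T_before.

Intervening sets W = -6 and removes its equation (W = min(Q, H) + 6).
Q = H - U + 5  [with H=6, U=0]  = 11
R = -4 if Q >= 5 else 5  [with Q=11]  = -4
T = -3R + 3W + 6  [with R=-4, W=-6]  = 0
Without intervention: Q = H - U + 5  [with H=6, U=0]  = 11; R = -4 if Q >= 5 else 5  [with Q=11]  = -4; W = min(Q, H) + 6  [with Q=11, H=6]  = 12; T = -3R + 3W + 6  [with R=-4, W=12]  = 54.
Change = 0 − 54 = -54.

-54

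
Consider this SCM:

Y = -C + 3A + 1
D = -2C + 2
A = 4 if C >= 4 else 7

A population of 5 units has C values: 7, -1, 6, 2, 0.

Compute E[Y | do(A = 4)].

do(A=4) breaks A's dependence on C. With A=4 fixed, Y across the units is 6, 14, 7, 11, 13, mean 10.2.

10.2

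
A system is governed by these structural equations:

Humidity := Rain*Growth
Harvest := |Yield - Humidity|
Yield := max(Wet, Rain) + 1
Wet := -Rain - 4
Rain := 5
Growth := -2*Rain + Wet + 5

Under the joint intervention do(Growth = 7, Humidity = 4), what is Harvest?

Setting Growth = 7, Humidity = 4 by intervention discards those variables' equations.
Wet = -Rain - 4  [with Rain=5]  = -9
Yield = max(Wet, Rain) + 1  [with Wet=-9, Rain=5]  = 6
Harvest = |Yield - Humidity|  [with Yield=6, Humidity=4]  = 2

2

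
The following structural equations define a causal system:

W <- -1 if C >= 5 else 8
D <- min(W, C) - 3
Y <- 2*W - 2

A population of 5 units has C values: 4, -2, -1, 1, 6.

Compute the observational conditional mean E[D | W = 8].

-2.5

E[D|W=8] averages over only the 4 units with W=8 (C = 4, -2, -1, 1): D = 1, -5, -4, -2, mean -2.5.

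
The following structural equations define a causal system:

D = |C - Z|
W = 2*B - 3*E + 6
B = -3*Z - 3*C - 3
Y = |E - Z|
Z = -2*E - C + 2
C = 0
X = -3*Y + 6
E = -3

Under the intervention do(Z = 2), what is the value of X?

The intervention breaks the incoming arrows to Z: Z = -2*E - C + 2 no longer applies, and Z = 2.
Y = |E - Z|  [with E=-3, Z=2]  = 5
X = -3*Y + 6  [with Y=5]  = -9

-9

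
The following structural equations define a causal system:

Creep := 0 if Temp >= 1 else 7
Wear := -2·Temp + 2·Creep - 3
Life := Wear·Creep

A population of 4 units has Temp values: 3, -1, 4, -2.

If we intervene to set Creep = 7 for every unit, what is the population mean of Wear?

9

Every unit gets Creep=7 under the intervention. Wear values become 5, 13, 3, 15; E[Wear|do(Creep=7)] = 9.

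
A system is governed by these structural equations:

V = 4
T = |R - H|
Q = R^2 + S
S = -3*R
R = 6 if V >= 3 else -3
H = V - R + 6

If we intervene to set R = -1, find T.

12

Under do(R=-1), the mechanism R = 6 if V >= 3 else -3 is discarded; R is fixed at -1.
H = V - R + 6  [with V=4, R=-1]  = 11
T = |R - H|  [with R=-1, H=11]  = 12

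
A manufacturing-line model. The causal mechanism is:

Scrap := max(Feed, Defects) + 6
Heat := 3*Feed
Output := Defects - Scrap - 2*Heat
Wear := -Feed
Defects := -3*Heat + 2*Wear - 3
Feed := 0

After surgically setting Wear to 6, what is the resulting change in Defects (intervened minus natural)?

The intervention breaks the incoming arrows to Wear: Wear := -Feed no longer applies, and Wear = 6.
Heat = 3*Feed  [with Feed=0]  = 0
Defects = -3*Heat + 2*Wear - 3  [with Heat=0, Wear=6]  = 9
Without intervention: Heat = 3*Feed  [with Feed=0]  = 0; Wear = -Feed  [with Feed=0]  = 0; Defects = -3*Heat + 2*Wear - 3  [with Heat=0, Wear=0]  = -3.
Change = 9 − (-3) = 12.

12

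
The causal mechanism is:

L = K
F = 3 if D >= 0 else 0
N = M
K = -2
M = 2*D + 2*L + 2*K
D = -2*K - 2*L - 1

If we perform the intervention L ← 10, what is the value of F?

0

do(L=10) replaces the equation L = K with the constant L = 10.
D = -2*K - 2*L - 1  [with K=-2, L=10]  = -17
F = 3 if D >= 0 else 0  [with D=-17]  = 0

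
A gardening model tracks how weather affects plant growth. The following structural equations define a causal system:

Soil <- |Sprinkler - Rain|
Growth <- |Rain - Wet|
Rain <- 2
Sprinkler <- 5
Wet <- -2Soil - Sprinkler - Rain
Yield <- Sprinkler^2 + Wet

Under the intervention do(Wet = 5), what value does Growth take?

Intervening sets Wet = 5 and removes its equation (Wet <- -2Soil - Sprinkler - Rain).
Growth = |Rain - Wet|  [with Rain=2, Wet=5]  = 3

3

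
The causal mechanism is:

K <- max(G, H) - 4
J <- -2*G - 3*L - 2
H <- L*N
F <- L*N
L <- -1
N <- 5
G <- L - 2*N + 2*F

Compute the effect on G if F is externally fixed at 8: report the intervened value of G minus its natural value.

The intervention breaks the incoming arrows to F: F <- L*N no longer applies, and F = 8.
G = L - 2*N + 2*F  [with L=-1, N=5, F=8]  = 5
Without intervention: F = L*N  [with L=-1, N=5]  = -5; G = L - 2*N + 2*F  [with L=-1, N=5, F=-5]  = -21.
Change = 5 − (-21) = 26.

26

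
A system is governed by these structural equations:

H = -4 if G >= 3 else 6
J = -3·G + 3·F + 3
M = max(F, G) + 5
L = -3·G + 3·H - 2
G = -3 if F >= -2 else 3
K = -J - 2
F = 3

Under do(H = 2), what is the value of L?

13

Intervening sets H = 2 and removes its equation (H = -4 if G >= 3 else 6).
G = -3 if F >= -2 else 3  [with F=3]  = -3
L = -3·G + 3·H - 2  [with G=-3, H=2]  = 13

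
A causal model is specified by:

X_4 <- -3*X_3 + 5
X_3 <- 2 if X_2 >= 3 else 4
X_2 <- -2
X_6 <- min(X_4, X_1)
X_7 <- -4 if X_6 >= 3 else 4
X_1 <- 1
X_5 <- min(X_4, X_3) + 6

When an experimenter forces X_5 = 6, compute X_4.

The intervention breaks the incoming arrows to X_5: X_5 <- min(X_4, X_3) + 6 no longer applies, and X_5 = 6.
Since X_4 is not a descendant of the intervened variable, it is unaffected.
X_3 = 2 if X_2 >= 3 else 4  [with X_2=-2]  = 4
X_4 = -3*X_3 + 5  [with X_3=4]  = -7

-7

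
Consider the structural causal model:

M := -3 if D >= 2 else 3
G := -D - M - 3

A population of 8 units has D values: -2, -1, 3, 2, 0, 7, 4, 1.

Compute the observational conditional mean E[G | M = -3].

-4

Conditioning on M=-3 selects the 4 unit(s) with D ∈ {3, 2, 7, 4}. Their G values: -3, -2, -7, -4. Mean = -4.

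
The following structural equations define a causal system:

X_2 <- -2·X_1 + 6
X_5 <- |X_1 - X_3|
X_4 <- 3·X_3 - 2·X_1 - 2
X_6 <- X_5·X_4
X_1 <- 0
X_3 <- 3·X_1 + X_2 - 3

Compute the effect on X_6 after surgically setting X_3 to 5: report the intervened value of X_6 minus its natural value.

The intervention breaks the incoming arrows to X_3: X_3 <- 3·X_1 + X_2 - 3 no longer applies, and X_3 = 5.
X_4 = 3·X_3 - 2·X_1 - 2  [with X_3=5, X_1=0]  = 13
X_5 = |X_1 - X_3|  [with X_1=0, X_3=5]  = 5
X_6 = X_5·X_4  [with X_5=5, X_4=13]  = 65
Without intervention: X_2 = -2·X_1 + 6  [with X_1=0]  = 6; X_3 = 3·X_1 + X_2 - 3  [with X_1=0, X_2=6]  = 3; X_4 = 3·X_3 - 2·X_1 - 2  [with X_3=3, X_1=0]  = 7; X_5 = |X_1 - X_3|  [with X_1=0, X_3=3]  = 3; X_6 = X_5·X_4  [with X_5=3, X_4=7]  = 21.
Change = 65 − 21 = 44.

44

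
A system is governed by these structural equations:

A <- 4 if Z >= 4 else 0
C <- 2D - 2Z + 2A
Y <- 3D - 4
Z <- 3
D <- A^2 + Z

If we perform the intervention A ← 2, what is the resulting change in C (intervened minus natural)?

Under do(A=2), the mechanism A <- 4 if Z >= 4 else 0 is discarded; A is fixed at 2.
D = A^2 + Z  [with A=2, Z=3]  = 7
C = 2D - 2Z + 2A  [with D=7, Z=3, A=2]  = 12
Without intervention: A = 4 if Z >= 4 else 0  [with Z=3]  = 0; D = A^2 + Z  [with A=0, Z=3]  = 3; C = 2D - 2Z + 2A  [with D=3, Z=3, A=0]  = 0.
Change = 12 − 0 = 12.

12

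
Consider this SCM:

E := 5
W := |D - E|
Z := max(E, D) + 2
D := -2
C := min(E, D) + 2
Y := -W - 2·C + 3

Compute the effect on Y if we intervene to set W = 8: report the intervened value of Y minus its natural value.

do(W=8) replaces the equation W := |D - E| with the constant W = 8.
C = min(E, D) + 2  [with E=5, D=-2]  = 0
Y = -W - 2·C + 3  [with W=8, C=0]  = -5
Without intervention: W = |D - E|  [with D=-2, E=5]  = 7; C = min(E, D) + 2  [with E=5, D=-2]  = 0; Y = -W - 2·C + 3  [with W=7, C=0]  = -4.
Change = -5 − (-4) = -1.

-1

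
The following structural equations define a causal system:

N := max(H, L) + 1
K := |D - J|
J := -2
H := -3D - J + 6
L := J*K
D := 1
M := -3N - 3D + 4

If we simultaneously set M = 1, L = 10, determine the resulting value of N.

11

Setting M = 1, L = 10 by intervention discards those variables' equations.
H = -3D - J + 6  [with D=1, J=-2]  = 5
N = max(H, L) + 1  [with H=5, L=10]  = 11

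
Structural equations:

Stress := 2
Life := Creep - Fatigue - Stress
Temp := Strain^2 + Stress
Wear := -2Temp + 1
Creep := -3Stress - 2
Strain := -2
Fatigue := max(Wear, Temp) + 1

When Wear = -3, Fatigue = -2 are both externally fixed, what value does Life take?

Under do(Wear = -3, Fatigue = -2), each intervened variable's structural equation is replaced by its fixed value.
Creep = -3Stress - 2  [with Stress=2]  = -8
Life = Creep - Fatigue - Stress  [with Creep=-8, Fatigue=-2, Stress=2]  = -8

-8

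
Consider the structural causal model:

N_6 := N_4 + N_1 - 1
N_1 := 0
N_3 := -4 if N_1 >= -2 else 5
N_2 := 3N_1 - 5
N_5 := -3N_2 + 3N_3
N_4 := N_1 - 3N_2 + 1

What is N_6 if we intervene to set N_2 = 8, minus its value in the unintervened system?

-39

Under do(N_2=8), the mechanism N_2 := 3N_1 - 5 is discarded; N_2 is fixed at 8.
N_4 = N_1 - 3N_2 + 1  [with N_1=0, N_2=8]  = -23
N_6 = N_4 + N_1 - 1  [with N_4=-23, N_1=0]  = -24
Without intervention: N_2 = 3N_1 - 5  [with N_1=0]  = -5; N_4 = N_1 - 3N_2 + 1  [with N_1=0, N_2=-5]  = 16; N_6 = N_4 + N_1 - 1  [with N_4=16, N_1=0]  = 15.
Change = -24 − 15 = -39.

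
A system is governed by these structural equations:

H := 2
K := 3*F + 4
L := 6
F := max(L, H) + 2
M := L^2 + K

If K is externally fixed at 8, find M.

Intervening sets K = 8 and removes its equation (K := 3*F + 4).
M = L^2 + K  [with L=6, K=8]  = 44

44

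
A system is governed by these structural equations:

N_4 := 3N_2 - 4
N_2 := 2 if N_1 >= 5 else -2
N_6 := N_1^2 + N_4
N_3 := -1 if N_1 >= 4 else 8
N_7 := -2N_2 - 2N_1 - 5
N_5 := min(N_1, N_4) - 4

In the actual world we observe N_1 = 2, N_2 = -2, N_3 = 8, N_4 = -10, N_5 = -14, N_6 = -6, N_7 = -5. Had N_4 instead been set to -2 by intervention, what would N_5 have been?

-6

Intervening sets N_4 = -2 and removes its equation (N_4 := 3N_2 - 4).
N_5 = min(N_1, N_4) - 4  [with N_1=2, N_4=-2]  = -6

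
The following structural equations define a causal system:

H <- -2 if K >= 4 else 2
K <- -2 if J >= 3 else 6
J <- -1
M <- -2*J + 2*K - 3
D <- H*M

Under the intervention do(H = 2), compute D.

22

do(H=2) replaces the equation H <- -2 if K >= 4 else 2 with the constant H = 2.
K = -2 if J >= 3 else 6  [with J=-1]  = 6
M = -2*J + 2*K - 3  [with J=-1, K=6]  = 11
D = H*M  [with H=2, M=11]  = 22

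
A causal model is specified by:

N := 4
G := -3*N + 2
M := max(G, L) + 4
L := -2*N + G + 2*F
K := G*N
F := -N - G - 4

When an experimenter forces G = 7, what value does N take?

Under do(G=7), the mechanism G := -3*N + 2 is discarded; G is fixed at 7.
N is not downstream of the intervention, so its value is determined by the original equations.

4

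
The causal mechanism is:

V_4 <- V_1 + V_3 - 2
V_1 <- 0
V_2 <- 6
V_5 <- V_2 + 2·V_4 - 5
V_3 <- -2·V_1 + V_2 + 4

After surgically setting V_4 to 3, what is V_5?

Intervening sets V_4 = 3 and removes its equation (V_4 <- V_1 + V_3 - 2).
V_5 = V_2 + 2·V_4 - 5  [with V_2=6, V_4=3]  = 7

7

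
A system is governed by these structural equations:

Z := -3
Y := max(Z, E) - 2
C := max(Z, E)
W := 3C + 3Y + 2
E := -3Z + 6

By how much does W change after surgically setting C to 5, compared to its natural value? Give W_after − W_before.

-30

Intervening sets C = 5 and removes its equation (C := max(Z, E)).
E = -3Z + 6  [with Z=-3]  = 15
Y = max(Z, E) - 2  [with Z=-3, E=15]  = 13
W = 3C + 3Y + 2  [with C=5, Y=13]  = 56
Without intervention: E = -3Z + 6  [with Z=-3]  = 15; Y = max(Z, E) - 2  [with Z=-3, E=15]  = 13; C = max(Z, E)  [with Z=-3, E=15]  = 15; W = 3C + 3Y + 2  [with C=15, Y=13]  = 86.
Change = 56 − 86 = -30.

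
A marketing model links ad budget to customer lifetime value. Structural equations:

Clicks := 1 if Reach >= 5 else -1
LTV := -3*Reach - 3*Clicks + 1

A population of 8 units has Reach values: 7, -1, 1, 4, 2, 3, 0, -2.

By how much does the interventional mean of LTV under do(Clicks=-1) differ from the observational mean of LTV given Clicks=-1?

-2.25

do(Clicks=-1) breaks Clicks's dependence on Reach. With Clicks=-1 fixed, LTV across the units is -17, 7, 1, -8, -2, -5, 4, 10, mean -1.25.
Conditioning on Clicks=-1 selects the 7 unit(s) with Reach ∈ {-1, 1, 4, 2, 3, 0, -2}. Their LTV values: 7, 1, -8, -2, -5, 4, 10. Mean = 1.
Difference = -1.25 − 1 = -2.25.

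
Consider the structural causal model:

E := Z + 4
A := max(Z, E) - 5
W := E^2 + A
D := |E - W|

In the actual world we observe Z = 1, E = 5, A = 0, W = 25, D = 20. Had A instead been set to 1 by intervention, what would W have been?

26

The intervention breaks the incoming arrows to A: A := max(Z, E) - 5 no longer applies, and A = 1.
E = Z + 4  [with Z=1]  = 5
W = E^2 + A  [with E=5, A=1]  = 26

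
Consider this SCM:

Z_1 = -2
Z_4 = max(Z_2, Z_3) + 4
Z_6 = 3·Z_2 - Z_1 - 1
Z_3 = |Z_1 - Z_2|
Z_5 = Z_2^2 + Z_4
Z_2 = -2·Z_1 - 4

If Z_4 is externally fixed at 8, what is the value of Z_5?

Intervening sets Z_4 = 8 and removes its equation (Z_4 = max(Z_2, Z_3) + 4).
Z_2 = -2·Z_1 - 4  [with Z_1=-2]  = 0
Z_5 = Z_2^2 + Z_4  [with Z_2=0, Z_4=8]  = 8

8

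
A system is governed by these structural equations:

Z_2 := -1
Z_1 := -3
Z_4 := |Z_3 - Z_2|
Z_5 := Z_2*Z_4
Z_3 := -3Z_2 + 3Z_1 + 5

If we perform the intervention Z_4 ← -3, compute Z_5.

Intervening sets Z_4 = -3 and removes its equation (Z_4 := |Z_3 - Z_2|).
Z_5 = Z_2*Z_4  [with Z_2=-1, Z_4=-3]  = 3

3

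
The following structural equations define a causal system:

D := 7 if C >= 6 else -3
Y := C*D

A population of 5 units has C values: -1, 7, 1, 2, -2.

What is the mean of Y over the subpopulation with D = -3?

0

Observing D=-3 restricts to units where D's equation naturally yields -3: C ∈ {-1, 1, 2, -2}. In that subpopulation Y = 3, -3, -6, 6, mean 0.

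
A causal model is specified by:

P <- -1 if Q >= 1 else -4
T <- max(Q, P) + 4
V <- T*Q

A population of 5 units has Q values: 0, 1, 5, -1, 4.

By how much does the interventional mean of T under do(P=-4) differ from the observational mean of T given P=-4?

do(P=-4) breaks P's dependence on Q. With P=-4 fixed, T across the units is 4, 5, 9, 3, 8, mean 5.8.
Observing P=-4 restricts to units where P's equation naturally yields -4: Q ∈ {0, -1}. In that subpopulation T = 4, 3, mean 3.5.
Difference = 5.8 − 3.5 = 2.3.

2.3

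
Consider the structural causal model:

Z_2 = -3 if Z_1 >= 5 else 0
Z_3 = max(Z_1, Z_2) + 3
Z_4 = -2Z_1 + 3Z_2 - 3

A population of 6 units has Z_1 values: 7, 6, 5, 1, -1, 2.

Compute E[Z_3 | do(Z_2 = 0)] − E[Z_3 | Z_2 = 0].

2.5

do(Z_2=0) breaks Z_2's dependence on Z_1. With Z_2=0 fixed, Z_3 across the units is 10, 9, 8, 4, 3, 5, mean 6.5.
Conditioning on Z_2=0 selects the 3 unit(s) with Z_1 ∈ {1, -1, 2}. Their Z_3 values: 4, 3, 5. Mean = 4.
Difference = 6.5 − 4 = 2.5.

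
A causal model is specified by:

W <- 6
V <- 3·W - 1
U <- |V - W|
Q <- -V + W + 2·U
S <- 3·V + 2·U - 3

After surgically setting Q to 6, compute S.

70

Intervening sets Q = 6 and removes its equation (Q <- -V + W + 2·U).
No directed path runs from Q to S, so S keeps its natural value.
V = 3·W - 1  [with W=6]  = 17
U = |V - W|  [with V=17, W=6]  = 11
S = 3·V + 2·U - 3  [with V=17, U=11]  = 70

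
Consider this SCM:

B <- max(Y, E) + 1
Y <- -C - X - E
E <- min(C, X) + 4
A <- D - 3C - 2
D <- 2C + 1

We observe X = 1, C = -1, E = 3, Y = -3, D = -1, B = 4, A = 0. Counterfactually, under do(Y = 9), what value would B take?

10

Under do(Y=9), the mechanism Y <- -C - X - E is discarded; Y is fixed at 9.
E = min(C, X) + 4  [with C=-1, X=1]  = 3
B = max(Y, E) + 1  [with Y=9, E=3]  = 10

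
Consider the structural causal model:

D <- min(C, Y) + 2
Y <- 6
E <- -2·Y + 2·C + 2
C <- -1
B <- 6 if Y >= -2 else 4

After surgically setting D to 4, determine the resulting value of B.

do(D=4) replaces the equation D <- min(C, Y) + 2 with the constant D = 4.
B is not downstream of the intervention, so its value is determined by the original equations.
B = 6 if Y >= -2 else 4  [with Y=6]  = 6

6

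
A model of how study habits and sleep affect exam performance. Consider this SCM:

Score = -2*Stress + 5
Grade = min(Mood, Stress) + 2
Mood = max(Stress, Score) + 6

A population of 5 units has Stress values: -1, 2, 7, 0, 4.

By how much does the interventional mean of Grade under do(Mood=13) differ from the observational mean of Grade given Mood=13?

-0.6

The intervention sets Mood=13 in all 5 units regardless of Stress. Recomputing Grade per unit gives 1, 4, 9, 2, 6; average 4.4.
Observing Mood=13 restricts to units where Mood's equation naturally yields 13: Stress ∈ {-1, 7}. In that subpopulation Grade = 1, 9, mean 5.
Difference = 4.4 − 5 = -0.6.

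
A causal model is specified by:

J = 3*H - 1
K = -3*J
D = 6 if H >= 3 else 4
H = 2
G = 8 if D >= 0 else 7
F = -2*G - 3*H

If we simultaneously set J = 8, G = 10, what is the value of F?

The joint intervention fixes J = 8, G = 10, removing each variable's own equation.
F = -2*G - 3*H  [with G=10, H=2]  = -26

-26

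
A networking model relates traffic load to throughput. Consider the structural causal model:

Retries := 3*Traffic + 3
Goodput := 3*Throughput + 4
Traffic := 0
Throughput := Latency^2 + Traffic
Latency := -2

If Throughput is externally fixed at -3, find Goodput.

Intervening sets Throughput = -3 and removes its equation (Throughput := Latency^2 + Traffic).
Goodput = 3*Throughput + 4  [with Throughput=-3]  = -5

-5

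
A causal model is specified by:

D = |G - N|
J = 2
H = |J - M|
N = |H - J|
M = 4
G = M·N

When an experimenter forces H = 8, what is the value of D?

18

The intervention breaks the incoming arrows to H: H = |J - M| no longer applies, and H = 8.
N = |H - J|  [with H=8, J=2]  = 6
G = M·N  [with M=4, N=6]  = 24
D = |G - N|  [with G=24, N=6]  = 18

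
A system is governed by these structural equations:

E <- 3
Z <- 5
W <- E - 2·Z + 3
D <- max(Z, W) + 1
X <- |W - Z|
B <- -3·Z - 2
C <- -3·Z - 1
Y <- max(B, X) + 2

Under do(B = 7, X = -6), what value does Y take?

Under do(B = 7, X = -6), each intervened variable's structural equation is replaced by its fixed value.
Y = max(B, X) + 2  [with B=7, X=-6]  = 9

9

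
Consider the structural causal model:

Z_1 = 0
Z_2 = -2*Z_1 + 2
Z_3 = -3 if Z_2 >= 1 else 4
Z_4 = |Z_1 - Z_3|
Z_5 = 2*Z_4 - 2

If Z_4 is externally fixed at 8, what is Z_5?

14

Intervening sets Z_4 = 8 and removes its equation (Z_4 = |Z_1 - Z_3|).
Z_5 = 2*Z_4 - 2  [with Z_4=8]  = 14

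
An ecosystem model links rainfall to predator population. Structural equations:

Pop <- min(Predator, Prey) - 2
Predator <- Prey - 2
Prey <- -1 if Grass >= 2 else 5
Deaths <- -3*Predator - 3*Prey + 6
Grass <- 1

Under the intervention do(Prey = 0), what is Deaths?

Under do(Prey=0), the mechanism Prey <- -1 if Grass >= 2 else 5 is discarded; Prey is fixed at 0.
Predator = Prey - 2  [with Prey=0]  = -2
Deaths = -3*Predator - 3*Prey + 6  [with Predator=-2, Prey=0]  = 12

12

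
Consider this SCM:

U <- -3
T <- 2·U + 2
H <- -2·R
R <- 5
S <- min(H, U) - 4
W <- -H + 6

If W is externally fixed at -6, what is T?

do(W=-6) replaces the equation W <- -H + 6 with the constant W = -6.
No directed path runs from W to T, so T keeps its natural value.
T = 2·U + 2  [with U=-3]  = -4

-4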